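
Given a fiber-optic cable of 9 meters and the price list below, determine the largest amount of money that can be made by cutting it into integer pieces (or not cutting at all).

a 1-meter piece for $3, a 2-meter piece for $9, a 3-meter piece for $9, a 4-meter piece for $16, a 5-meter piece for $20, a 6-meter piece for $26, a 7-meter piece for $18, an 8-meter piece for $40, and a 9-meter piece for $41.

Consider every possible first cut. r[k] is the best of p[i]+r[k−i] over all sellable i≤k.
r[1] = 3
r[2] = 9
r[3] = 12  (first piece 1, then r[2]=9)
r[4] = 18  (first piece 2, then r[2]=9)
r[5] = 21  (first piece 1, then r[4]=18)
r[6] = 27  (first piece 2, then r[4]=18)
r[7] = 30  (first piece 1, then r[6]=27)
r[8] = 40
r[9] = 43  (first piece 1, then r[8]=40)
One optimal cutting: 8 + 1 → $40 + $3 = $43.

43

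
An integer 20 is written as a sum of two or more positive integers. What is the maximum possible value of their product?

Let prod[k] be the best product for length k (with at least one cut). For each first piece i, the rest contributes max(k−i, prod[k−i]).
prod[2] = 1*max(1,0) = 1*1 = 1
prod[3] = 1*max(2,1) = 1*2 = 2
prod[4] = 2*max(2,1) = 2*2 = 4
prod[5] = 2*max(3,2) = 2*3 = 6
prod[6] = 3*max(3,2) = 3*3 = 9
prod[7] = 2*max(5,6) = 2*6 = 12
prod[8] = 2*max(6,9) = 2*9 = 18
prod[9] = 3*max(6,9) = 3*9 = 27
prod[10] = 2*max(8,18) = 2*18 = 36
prod[11] = 2*max(9,27) = 2*27 = 54
prod[12] = 3*max(9,27) = 3*27 = 81
prod[13] = 2*max(11,54) = 2*54 = 108
prod[14] = 2*max(12,81) = 2*81 = 162
prod[15] = 3*max(12,81) = 3*81 = 243
prod[16] = 2*max(14,162) = 2*162 = 324
prod[17] = 2*max(15,243) = 2*243 = 486
prod[18] = 3*max(15,243) = 3*243 = 729
prod[19] = 2*max(17,486) = 2*486 = 972
prod[20] = 2*max(18,729) = 2*729 = 1458
One optimal split: 3 + 3 + 3 + 3 + 3 + 3 + 2; product 3*3*3*3*3*3*2 = 1458.

1458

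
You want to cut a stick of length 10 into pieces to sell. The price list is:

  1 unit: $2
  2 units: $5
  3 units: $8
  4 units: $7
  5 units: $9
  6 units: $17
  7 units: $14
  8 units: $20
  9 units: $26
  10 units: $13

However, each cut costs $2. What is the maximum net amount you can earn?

Build net[k] bottom-up: net[k] = max over allowed piece i of (p[i] + net[k−i]) − 2 per cut.
net[1] = 2
net[2] = 5
net[3] = 8
net[4] = 8  (first piece 1, then net[3]=8)
net[5] = 11  (first piece 2, then net[3]=8)
net[6] = 17
net[7] = 17  (first piece 1, then net[6]=17)
net[8] = 20  (first piece 2, then net[6]=17)
net[9] = 26
net[10] = 26  (first piece 1, then net[9]=26)
One optimal plan: pieces 9 + 1 (1 cut) → $28 − $2 = $26.

26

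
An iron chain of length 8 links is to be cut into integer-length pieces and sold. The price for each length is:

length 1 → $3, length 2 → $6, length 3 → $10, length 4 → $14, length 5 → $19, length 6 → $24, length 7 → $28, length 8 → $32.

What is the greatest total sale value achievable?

32

Build r[k] bottom-up: r[k] = max over allowed piece i of (p[i] + r[k−i]).
r[1] = 3
r[2] = 6  (first piece 1, then r[1]=3)
r[3] = 10
r[4] = 14
r[5] = 19
r[6] = 24
r[7] = 28
r[8] = 32
Best is to sell the whole 8-link piece uncut for $32.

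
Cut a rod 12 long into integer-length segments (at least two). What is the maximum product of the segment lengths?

Fill m[k] for k=2..12: at each k try every first piece i and multiply by the better of (k−i) uncut or m[k−i].
m[2] = 1*max(1,0) = 1*1 = 1
m[3] = 1*max(2,1) = 1*2 = 2
m[4] = 2*max(2,1) = 2*2 = 4
m[5] = 2*max(3,2) = 2*3 = 6
m[6] = 3*max(3,2) = 3*3 = 9
m[7] = 2*max(5,6) = 2*6 = 12
m[8] = 2*max(6,9) = 2*9 = 18
m[9] = 3*max(6,9) = 3*9 = 27
m[10] = 2*max(8,18) = 2*18 = 36
m[11] = 2*max(9,27) = 2*27 = 54
m[12] = 3*max(9,27) = 3*27 = 81
One optimal split: 3 + 3 + 3 + 3; product 3*3*3*3 = 81.

81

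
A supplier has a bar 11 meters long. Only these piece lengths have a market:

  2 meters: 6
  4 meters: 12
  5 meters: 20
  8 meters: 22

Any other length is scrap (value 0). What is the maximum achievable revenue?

40

Build best[k] bottom-up: best[k] = max over allowed piece i of (p[i] + best[k−i]).
best[1] = 0
best[2] = 6
best[3] = 6
best[4] = max(6+6, 12+0) = 12
best[5] = max(6+6, 12+0, 20+0) = 20
best[6] = max(6+12, 12+6, 20+0) = 20
best[7] = max(6+20, 12+6, 20+6) = 26
best[8] = max(6+20, 12+12, 20+6, 22+0) = 26
best[9] = max(6+26, 12+20, 20+12, 22+0) = 32
best[10] = max(6+26, 12+20, 20+20, 22+6) = 40
best[11] = max(6+32, 12+26, 20+20, 22+6) = 40
One optimal cutting: pieces 5 + 5 with 1 meter of scrap → 40.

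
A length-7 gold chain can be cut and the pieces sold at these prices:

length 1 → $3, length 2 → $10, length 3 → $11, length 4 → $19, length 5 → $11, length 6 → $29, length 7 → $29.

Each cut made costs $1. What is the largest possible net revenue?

31

Let v[k] be the best obtainable value from length k. For each k, try every first piece i and keep the best of price[i] + v[k−i] minus the 1 cut fee when i<k.
v[1] = 3
v[2] = max(3+3-1, 10+0) = 10
v[3] = max(3+10-1, 10+3-1, 11+0) = 12
v[4] = max(3+12-1, 10+10-1, 11+3-1, 19+0) = 19
v[5] = max(3+19-1, 10+12-1, 11+10-1, 19+3-1, 11+0) = 21
v[6] = max(3+21-1, 10+19-1, 11+12-1, 19+10-1, 11+3-1, 29+0) = 29
v[7] = max(3+29-1, 10+21-1, 11+19-1, …, 29+3-1, 29+0) = 31
One optimal plan: pieces 6 + 1 (1 cut) → $32 − $1 = $31.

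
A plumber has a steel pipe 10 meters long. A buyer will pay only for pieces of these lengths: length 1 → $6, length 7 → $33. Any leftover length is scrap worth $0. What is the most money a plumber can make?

Build best[k] bottom-up: best[k] = max over allowed piece i of (p[i] + best[k−i]).
best[1] = 6
best[2] = 12  (first piece 1, then best[1]=6)
best[3] = 18  (first piece 1, then best[2]=12)
best[4] = 24  (first piece 1, then best[3]=18)
best[5] = 30  (first piece 1, then best[4]=24)
best[6] = 36  (first piece 1, then best[5]=30)
best[7] = max(6+36, 33+0) = 42
best[8] = max(6+42, 33+6) = 48
best[9] = max(6+48, 33+12) = 54
best[10] = max(6+54, 33+18) = 60
One optimal cutting: 1 + 1 + 1 + 1 + 1 + 1 + 1 + 1 + 1 + 1 → $60.

60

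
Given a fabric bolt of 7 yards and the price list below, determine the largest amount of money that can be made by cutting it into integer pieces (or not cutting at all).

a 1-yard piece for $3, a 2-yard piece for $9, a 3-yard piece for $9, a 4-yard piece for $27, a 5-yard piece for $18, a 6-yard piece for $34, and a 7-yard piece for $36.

39

Consider every possible first cut. r[k] is the best of p[i]+r[k−i] over all sellable i≤k.
r[1] = 3
r[2] = 9
r[3] = 12  (first piece 1, then r[2]=9)
r[4] = 27
r[5] = 30  (first piece 1, then r[4]=27)
r[6] = 36  (first piece 2, then r[4]=27)
r[7] = 39  (first piece 1, then r[6]=36)
One optimal cutting: 4 + 2 + 1 → $27 + $9 + $3 = $39.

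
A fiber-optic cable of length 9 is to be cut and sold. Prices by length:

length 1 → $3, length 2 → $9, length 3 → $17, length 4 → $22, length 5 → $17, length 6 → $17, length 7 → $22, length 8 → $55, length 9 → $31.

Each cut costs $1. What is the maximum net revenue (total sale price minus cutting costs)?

Build net[k] bottom-up: net[k] = max over allowed piece i of (p[i] + net[k−i]) − 1 per cut.
net[1] = 3
net[2] = 9
net[3] = 17
net[4] = 22
net[5] = 25  (first piece 2, then net[3]=17)
net[6] = 33  (first piece 3, then net[3]=17)
net[7] = 38  (first piece 3, then net[4]=22)
net[8] = 55
net[9] = 57  (first piece 1, then net[8]=55)
One optimal plan: pieces 8 + 1 (1 cut) → $58 − $1 = $57.

57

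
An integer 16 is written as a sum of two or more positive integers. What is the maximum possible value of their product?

324

Fill m[k] for k=2..16: at each k try every first piece i and multiply by the better of (k−i) uncut or m[k−i].
m[2] = 1×max(1,0) = 1×1 = 1
m[3] = 1×max(2,1) = 1×2 = 2
m[4] = 2×max(2,1) = 2×2 = 4
m[5] = 2×max(3,2) = 2×3 = 6
m[6] = 3×max(3,2) = 3×3 = 9
m[7] = 2×max(5,6) = 2×6 = 12
m[8] = 2×max(6,9) = 2×9 = 18
m[9] = 3×max(6,9) = 3×9 = 27
m[10] = 2×max(8,18) = 2×18 = 36
m[11] = 2×max(9,27) = 2×27 = 54
m[12] = 3×max(9,27) = 3×27 = 81
m[13] = 2×max(11,54) = 2×54 = 108
m[14] = 2×max(12,81) = 2×81 = 162
m[15] = 3×max(12,81) = 3×81 = 243
m[16] = 2×max(14,162) = 2×162 = 324
One optimal split: 3 + 3 + 3 + 3 + 2 + 2; product 3×3×3×3×2×2 = 324.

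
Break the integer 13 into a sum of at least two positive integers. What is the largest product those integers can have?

108

Define prod[k] = max over 1≤i<k of i · max(k−i, prod[k−i]); the inner max lets the remainder stay uncut if that's better.
Small cases: prod[2]=1, prod[3]=2, prod[4]=4, prod[5]=6, prod[6]=9.
prod[7] = 2×max(5,6) = 2×6 = 12
prod[8] = 2×max(6,9) = 2×9 = 18
prod[9] = 3×max(6,9) = 3×9 = 27
prod[10] = 2×max(8,18) = 2×18 = 36
prod[11] = 2×max(9,27) = 2×27 = 54
prod[12] = 3×max(9,27) = 3×27 = 81
prod[13] = 2×max(11,54) = 2×54 = 108
One optimal split: 3 + 3 + 3 + 2 + 2; product 3×3×3×2×2 = 108.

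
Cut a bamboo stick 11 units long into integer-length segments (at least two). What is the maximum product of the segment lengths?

54

Define P[k] = max over 1≤i<k of i · max(k−i, P[k−i]); the inner max lets the remainder stay uncut if that's better.
Small cases: P[2]=1, P[3]=2.
P[4] = max(1×3, 2×2, 3×1) = 4
P[5] = max(1×4, 2×3, 3×2, 4×1) = 6
P[6] = max(1×6, 2×4, 3×3, 4×2, 5×1) = 9
P[7] = max(1×9, 2×6, 3×4, 4×3, 5×2, 6×1) = 12
P[8] = max(1×12, 2×9, 3×6, …, 6×2, 7×1) = 18
P[9] = max(1×18, 2×12, 3×9, …, 7×2, 8×1) = 27
P[10] = max(1×27, 2×18, 3×12, …, 8×2, 9×1) = 36
P[11] = max(1×36, 2×27, 3×18, …, 9×2, 10×1) = 54
One optimal split: 3 + 3 + 3 + 2; product 3×3×3×2 = 54.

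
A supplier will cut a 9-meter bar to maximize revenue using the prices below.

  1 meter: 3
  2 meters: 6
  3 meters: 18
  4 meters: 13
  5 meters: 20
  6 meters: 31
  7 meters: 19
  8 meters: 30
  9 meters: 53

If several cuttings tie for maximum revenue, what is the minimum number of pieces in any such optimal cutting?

Build r[k] bottom-up: r[k] = max over allowed piece i of (p[i] + r[k−i]).
r[1] = 3
r[2] = 6  (first piece 1, then r[1]=3)
r[3] = 18
r[4] = 21  (first piece 1, then r[3]=18)
r[5] = 24  (first piece 1, then r[4]=21)
r[6] = 36  (first piece 3, then r[3]=18)
r[7] = 39  (first piece 1, then r[6]=36)
r[8] = 42  (first piece 1, then r[7]=39)
r[9] = 54  (first piece 3, then r[6]=36)
Maximum revenue is 54.
Now minimize piece count subject to staying optimal: for each k, pieces[k] = 1 + min over i with p[i]+r[k−i]=r[k] of pieces[k−i].
pieces[6] = 2
pieces[7] = 3
pieces[8] = 3
pieces[9] = 3

3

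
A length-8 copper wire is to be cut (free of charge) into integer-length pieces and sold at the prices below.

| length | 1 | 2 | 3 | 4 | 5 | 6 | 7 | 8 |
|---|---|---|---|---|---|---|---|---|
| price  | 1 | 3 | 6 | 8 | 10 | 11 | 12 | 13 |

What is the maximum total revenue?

Build R[k] bottom-up: R[k] = max over allowed piece i of (p[i] + R[k−i]).
R[1] = 1
R[2] = 3
R[3] = 6
R[4] = 8
R[5] = 10
R[6] = 12  (first piece 3, then R[3]=6)
R[7] = 14  (first piece 3, then R[4]=8)
R[8] = 16  (first piece 3, then R[5]=10)
One optimal cutting: 5 + 3 → €10 + €6 = €16.

16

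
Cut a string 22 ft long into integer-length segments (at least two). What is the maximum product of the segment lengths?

Let f[k] be the best product for length k (with at least one cut). For each first piece i, the rest contributes max(k−i, f[k−i]).
f[2] = 1·max(1,0) = 1·1 = 1
f[3] = max(1·2, 2·1) = 2
f[4] = max(1·3, 2·2, 3·1) = 4
f[5] = max(1·4, 2·3, 3·2, 4·1) = 6
f[6] = max(1·6, 2·4, 3·3, 4·2, 5·1) = 9
f[7] = max(1·9, 2·6, 3·4, 4·3, 5·2, 6·1) = 12
f[8] = max(1·12, 2·9, 3·6, …, 6·2, 7·1) = 18
f[9] = max(1·18, 2·12, 3·9, …, 7·2, 8·1) = 27
f[10] = max(1·27, 2·18, 3·12, …, 8·2, 9·1) = 36
f[11] = max(1·36, 2·27, 3·18, …, 9·2, 10·1) = 54
f[12] = max(1·54, 2·36, 3·27, …, 10·2, 11·1) = 81
f[13] = max(1·81, 2·54, 3·36, …, 11·2, 12·1) = 108
f[14] = max(1·108, 2·81, 3·54, …, 12·2, 13·1) = 162
f[15] = max(1·162, 2·108, 3·81, …, 13·2, 14·1) = 243
f[16] = max(1·243, 2·162, 3·108, …, 14·2, 15·1) = 324
f[17] = max(1·324, 2·243, 3·162, …, 15·2, 16·1) = 486
f[18] = max(1·486, 2·324, 3·243, …, 16·2, 17·1) = 729
f[19] = max(1·729, 2·486, 3·324, …, 17·2, 18·1) = 972
f[20] = max(1·972, 2·729, 3·486, …, 18·2, 19·1) = 1458
f[21] = max(1·1458, 2·972, 3·729, …, 19·2, 20·1) = 2187
f[22] = max(1·2187, 2·1458, 3·972, …, 20·2, 21·1) = 2916
One optimal split: 3 + 3 + 3 + 3 + 3 + 3 + 2 + 2; product 3·3·3·3·3·3·2·2 = 2916.

2916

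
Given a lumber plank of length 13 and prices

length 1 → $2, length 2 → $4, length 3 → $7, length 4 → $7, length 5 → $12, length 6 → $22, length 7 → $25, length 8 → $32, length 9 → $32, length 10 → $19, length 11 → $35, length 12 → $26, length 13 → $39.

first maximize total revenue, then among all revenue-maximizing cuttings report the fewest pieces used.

Let r[k] be the best obtainable value from length k. For each k, try every first piece i and keep the best of price[i] + r[k−i].
r[1] = 2
r[2] = max(2+2, 4+0) = 4
r[3] = max(2+4, 4+2, 7+0) = 7
r[4] = max(2+7, 4+4, 7+2, 7+0) = 9
r[5] = max(2+9, 4+7, 7+4, 7+2, 12+0) = 12
r[6] = max(2+12, 4+9, 7+7, 7+4, 12+2, 22+0) = 22
r[7] = max(2+22, 4+12, 7+9, …, 22+2, 25+0) = 25
r[8] = max(2+25, 4+22, 7+12, …, 25+2, 32+0) = 32
r[9] = max(2+32, 4+25, 7+22, …, 32+2, 32+0) = 34
r[10] = max(2+34, 4+32, 7+25, …, 32+2, 19+0) = 36
r[11] = max(2+36, 4+34, 7+32, …, 19+2, 35+0) = 39
r[12] = max(2+39, 4+36, 7+34, …, 35+2, 26+0) = 44
r[13] = max(2+44, 4+39, 7+36, …, 26+2, 39+0) = 47
Maximum revenue is $47.
Now minimize piece count subject to staying optimal: for each k, pieces[k] = 1 + min over i with p[i]+r[k−i]=r[k] of pieces[k−i].
pieces[10] = 2
pieces[11] = 2
pieces[12] = 2
pieces[13] = 2

2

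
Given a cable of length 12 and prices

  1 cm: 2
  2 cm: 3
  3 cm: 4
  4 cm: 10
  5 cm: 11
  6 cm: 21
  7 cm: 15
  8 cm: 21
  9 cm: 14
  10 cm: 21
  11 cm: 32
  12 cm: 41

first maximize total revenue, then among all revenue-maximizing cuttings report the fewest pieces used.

Consider every possible first cut. r[k] is the best of p[i]+r[k−i] over all sellable i≤k.
r[1] = 2
r[2] = max(2+2, 3+0) = 4
r[3] = max(2+4, 3+2, 4+0) = 6
r[4] = max(2+6, 3+4, 4+2, 10+0) = 10
r[5] = max(2+10, 3+6, 4+4, 10+2, 11+0) = 12
r[6] = max(2+12, 3+10, 4+6, 10+4, 11+2, 21+0) = 21
r[7] = max(2+21, 3+12, 4+10, …, 21+2, 15+0) = 23
r[8] = max(2+23, 3+21, 4+12, …, 15+2, 21+0) = 25
r[9] = max(2+25, 3+23, 4+21, …, 21+2, 14+0) = 27
r[10] = max(2+27, 3+25, 4+23, …, 14+2, 21+0) = 31
r[11] = max(2+31, 3+27, 4+25, …, 21+2, 32+0) = 33
r[12] = max(2+33, 3+31, 4+27, …, 32+2, 41+0) = 42
Maximum revenue is 42.
Now minimize piece count subject to staying optimal: for each k, pieces[k] = 1 + min over i with p[i]+r[k−i]=r[k] of pieces[k−i].
pieces[9] = 4
pieces[10] = 2
pieces[11] = 3
pieces[12] = 2

2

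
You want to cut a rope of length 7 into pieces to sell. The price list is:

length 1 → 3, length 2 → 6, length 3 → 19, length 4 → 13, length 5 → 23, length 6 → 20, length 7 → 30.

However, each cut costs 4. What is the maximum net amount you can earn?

Consider every possible first cut. net[k] is the best of p[i]+net[k−i] over all sellable i≤k, charging 4 whenever i<k.
net[1] = 3
net[2] = 6
net[3] = 19
net[4] = 18  (first piece 1, then net[3]=19)
net[5] = 23
net[6] = 34  (first piece 3, then net[3]=19)
net[7] = 33  (first piece 1, then net[6]=34)
One optimal plan: pieces 3 + 3 + 1 (2 cuts) → 41 − 8 = 33.

33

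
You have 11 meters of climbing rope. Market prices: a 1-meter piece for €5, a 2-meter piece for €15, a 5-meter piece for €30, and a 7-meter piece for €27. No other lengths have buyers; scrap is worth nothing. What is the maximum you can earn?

80

Build r[k] bottom-up: r[k] = max over allowed piece i of (p[i] + r[k−i]).
r[1] = 5
r[2] = max(5+5, 15+0) = 15
r[3] = max(5+15, 15+5) = 20
r[4] = max(5+20, 15+15) = 30
r[5] = max(5+30, 15+20, 30+0) = 35
r[6] = max(5+35, 15+30, 30+5) = 45
r[7] = max(5+45, 15+35, 30+15, 27+0) = 50
r[8] = max(5+50, 15+45, 30+20, 27+5) = 60
r[9] = max(5+60, 15+50, 30+30, 27+15) = 65
r[10] = max(5+65, 15+60, 30+35, 27+20) = 75
r[11] = max(5+75, 15+65, 30+45, 27+30) = 80
One optimal cutting: 2 + 2 + 2 + 2 + 2 + 1 → €80.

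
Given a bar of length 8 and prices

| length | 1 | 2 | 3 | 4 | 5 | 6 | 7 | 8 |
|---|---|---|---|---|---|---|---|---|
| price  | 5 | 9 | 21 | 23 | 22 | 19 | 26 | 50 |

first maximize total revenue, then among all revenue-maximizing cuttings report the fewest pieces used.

4

Let r[k] be the best obtainable value from length k. For each k, try every first piece i and keep the best of price[i] + r[k−i].
r[1] = 5
r[2] = 10  (first piece 1, then r[1]=5)
r[3] = 21
r[4] = 26  (first piece 1, then r[3]=21)
r[5] = 31  (first piece 1, then r[4]=26)
r[6] = 42  (first piece 3, then r[3]=21)
r[7] = 47  (first piece 1, then r[6]=42)
r[8] = 52  (first piece 1, then r[7]=47)
Maximum revenue is €52.
Now minimize piece count subject to staying optimal: for each k, pieces[k] = 1 + min over i with p[i]+r[k−i]=r[k] of pieces[k−i].
pieces[5] = 3
pieces[6] = 2
pieces[7] = 3
pieces[8] = 4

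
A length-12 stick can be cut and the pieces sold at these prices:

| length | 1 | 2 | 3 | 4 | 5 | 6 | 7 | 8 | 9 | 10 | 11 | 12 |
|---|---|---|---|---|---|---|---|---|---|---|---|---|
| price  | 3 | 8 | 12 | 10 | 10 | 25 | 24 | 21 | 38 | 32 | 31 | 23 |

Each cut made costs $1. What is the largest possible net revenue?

49

Consider every possible first cut. v[k] is the best of p[i]+v[k−i] over all sellable i≤k, charging 1 whenever i<k.
v[1] = 3
v[2] = max(3+3-1, 8+0) = 8
v[3] = max(3+8-1, 8+3-1, 12+0) = 12
v[4] = max(3+12-1, 8+8-1, 12+3-1, 10+0) = 15
v[5] = max(3+15-1, 8+12-1, 12+8-1, 10+3-1, 10+0) = 19
v[6] = max(3+19-1, 8+15-1, 12+12-1, 10+8-1, 10+3-1, 25+0) = 25
v[7] = max(3+25-1, 8+19-1, 12+15-1, …, 25+3-1, 24+0) = 27
v[8] = max(3+27-1, 8+25-1, 12+19-1, …, 24+3-1, 21+0) = 32
v[9] = max(3+32-1, 8+27-1, 12+25-1, …, 21+3-1, 38+0) = 38
v[10] = max(3+38-1, 8+32-1, 12+27-1, …, 38+3-1, 32+0) = 40
v[11] = max(3+40-1, 8+38-1, 12+32-1, …, 32+3-1, 31+0) = 45
v[12] = max(3+45-1, 8+40-1, 12+38-1, …, 31+3-1, 23+0) = 49
One optimal plan: pieces 9 + 3 (1 cut) → $50 − $1 = $49.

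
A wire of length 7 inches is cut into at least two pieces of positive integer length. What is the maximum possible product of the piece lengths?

12

Define f[k] = max over 1≤i<k of i · max(k−i, f[k−i]); the inner max lets the remainder stay uncut if that's better.
f[2] = 1·max(1,0) = 1·1 = 1
f[3] = 1·max(2,1) = 1·2 = 2
f[4] = 2·max(2,1) = 2·2 = 4
f[5] = 2·max(3,2) = 2·3 = 6
f[6] = 3·max(3,2) = 3·3 = 9
f[7] = 2·max(5,6) = 2·6 = 12
One optimal split: 3 + 2 + 2; product 3·2·2 = 12.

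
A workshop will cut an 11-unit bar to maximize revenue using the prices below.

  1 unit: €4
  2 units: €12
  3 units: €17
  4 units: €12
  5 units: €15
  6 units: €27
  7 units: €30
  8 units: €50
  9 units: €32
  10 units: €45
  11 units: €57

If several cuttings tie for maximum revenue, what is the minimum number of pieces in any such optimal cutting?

Build r[k] bottom-up: r[k] = max over allowed piece i of (p[i] + r[k−i]).
r[1] = 4
r[2] = max(4+4, 12+0) = 12
r[3] = max(4+12, 12+4, 17+0) = 17
r[4] = max(4+17, 12+12, 17+4, 12+0) = 24
r[5] = max(4+24, 12+17, 17+12, 12+4, 15+0) = 29
r[6] = max(4+29, 12+24, 17+17, 12+12, 15+4, 27+0) = 36
r[7] = max(4+36, 12+29, 17+24, …, 27+4, 30+0) = 41
r[8] = max(4+41, 12+36, 17+29, …, 30+4, 50+0) = 50
r[9] = max(4+50, 12+41, 17+36, …, 50+4, 32+0) = 54
r[10] = max(4+54, 12+50, 17+41, …, 32+4, 45+0) = 62
r[11] = max(4+62, 12+54, 17+50, …, 45+4, 57+0) = 67
Maximum revenue is €67.
Now minimize piece count subject to staying optimal: for each k, pieces[k] = 1 + min over i with p[i]+r[k−i]=r[k] of pieces[k−i].
pieces[8] = 1
pieces[9] = 2
pieces[10] = 2
pieces[11] = 2

2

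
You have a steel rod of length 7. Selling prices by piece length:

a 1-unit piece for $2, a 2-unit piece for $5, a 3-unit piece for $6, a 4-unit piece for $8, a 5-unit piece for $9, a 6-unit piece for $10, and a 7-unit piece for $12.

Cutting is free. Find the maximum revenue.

17

Build r[k] bottom-up: r[k] = max over allowed piece i of (p[i] + r[k−i]).
r[1] = 2
r[2] = max(2+2, 5+0) = 5
r[3] = max(2+5, 5+2, 6+0) = 7
r[4] = max(2+7, 5+5, 6+2, 8+0) = 10
r[5] = max(2+10, 5+7, 6+5, 8+2, 9+0) = 12
r[6] = max(2+12, 5+10, 6+7, 8+5, 9+2, 10+0) = 15
r[7] = max(2+15, 5+12, 6+10, …, 10+2, 12+0) = 17
One optimal cutting: 2 + 2 + 2 + 1 → $5 + $5 + $5 + $2 = $17.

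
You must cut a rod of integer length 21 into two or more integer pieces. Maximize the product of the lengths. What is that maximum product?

Fill m[k] for k=2..21: at each k try every first piece i and multiply by the better of (k−i) uncut or m[k−i].
m[2] = 1×max(1,0) = 1×1 = 1
m[3] = 1×max(2,1) = 1×2 = 2
m[4] = 2×max(2,1) = 2×2 = 4
m[5] = 2×max(3,2) = 2×3 = 6
m[6] = 3×max(3,2) = 3×3 = 9
m[7] = 2×max(5,6) = 2×6 = 12
m[8] = 2×max(6,9) = 2×9 = 18
m[9] = 3×max(6,9) = 3×9 = 27
m[10] = 2×max(8,18) = 2×18 = 36
m[11] = 2×max(9,27) = 2×27 = 54
m[12] = 3×max(9,27) = 3×27 = 81
m[13] = 2×max(11,54) = 2×54 = 108
m[14] = 2×max(12,81) = 2×81 = 162
m[15] = 3×max(12,81) = 3×81 = 243
m[16] = 2×max(14,162) = 2×162 = 324
m[17] = 2×max(15,243) = 2×243 = 486
m[18] = 3×max(15,243) = 3×243 = 729
m[19] = 2×max(17,486) = 2×486 = 972
m[20] = 2×max(18,729) = 2×729 = 1458
m[21] = 3×max(18,729) = 3×729 = 2187
One optimal split: 3 + 3 + 3 + 3 + 3 + 3 + 3; product 3×3×3×3×3×3×3 = 2187.

2187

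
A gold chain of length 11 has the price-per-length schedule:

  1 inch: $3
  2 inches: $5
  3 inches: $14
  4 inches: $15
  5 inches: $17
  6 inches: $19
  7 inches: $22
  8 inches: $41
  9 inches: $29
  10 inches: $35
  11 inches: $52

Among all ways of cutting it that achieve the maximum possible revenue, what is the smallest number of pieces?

2

Build r[k] bottom-up: r[k] = max over allowed piece i of (p[i] + r[k−i]).
r[1] = 3
r[2] = max(3+3, 5+0) = 6
r[3] = max(3+6, 5+3, 14+0) = 14
r[4] = max(3+14, 5+6, 14+3, 15+0) = 17
r[5] = max(3+17, 5+14, 14+6, 15+3, 17+0) = 20
r[6] = max(3+20, 5+17, 14+14, 15+6, 17+3, 19+0) = 28
r[7] = max(3+28, 5+20, 14+17, …, 19+3, 22+0) = 31
r[8] = max(3+31, 5+28, 14+20, …, 22+3, 41+0) = 41
r[9] = max(3+41, 5+31, 14+28, …, 41+3, 29+0) = 44
r[10] = max(3+44, 5+41, 14+31, …, 29+3, 35+0) = 47
r[11] = max(3+47, 5+44, 14+41, …, 35+3, 52+0) = 55
Maximum revenue is $55.
Now minimize piece count subject to staying optimal: for each k, pieces[k] = 1 + min over i with p[i]+r[k−i]=r[k] of pieces[k−i].
pieces[8] = 1
pieces[9] = 2
pieces[10] = 3
pieces[11] = 2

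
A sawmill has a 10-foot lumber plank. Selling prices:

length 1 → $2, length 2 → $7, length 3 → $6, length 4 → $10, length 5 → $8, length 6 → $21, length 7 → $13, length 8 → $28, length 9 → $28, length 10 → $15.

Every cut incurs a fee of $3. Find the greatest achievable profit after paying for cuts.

Build r[k] bottom-up: r[k] = max over allowed piece i of (p[i] + r[k−i]) − 3 per cut.
r[1] = 2
r[2] = max(2+2-3, 7+0) = 7
r[3] = max(2+7-3, 7+2-3, 6+0) = 6
r[4] = max(2+6-3, 7+7-3, 6+2-3, 10+0) = 11
r[5] = max(2+11-3, 7+6-3, 6+7-3, 10+2-3, 8+0) = 10
r[6] = max(2+10-3, 7+11-3, 6+6-3, 10+7-3, 8+2-3, 21+0) = 21
r[7] = max(2+21-3, 7+10-3, 6+11-3, …, 21+2-3, 13+0) = 20
r[8] = max(2+20-3, 7+21-3, 6+10-3, …, 13+2-3, 28+0) = 28
r[9] = max(2+28-3, 7+20-3, 6+21-3, …, 28+2-3, 28+0) = 28
r[10] = max(2+28-3, 7+28-3, 6+20-3, …, 28+2-3, 15+0) = 32
One optimal plan: pieces 8 + 2 (1 cut) → $35 − $3 = $32.

32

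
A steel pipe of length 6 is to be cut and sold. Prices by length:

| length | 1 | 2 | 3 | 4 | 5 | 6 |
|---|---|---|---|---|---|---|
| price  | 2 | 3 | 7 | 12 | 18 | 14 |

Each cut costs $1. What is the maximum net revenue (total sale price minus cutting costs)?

Consider every possible first cut. net[k] is the best of p[i]+net[k−i] over all sellable i≤k, charging 1 whenever i<k.
net[1] = 2
net[2] = max(2+2-1, 3+0) = 3
net[3] = max(2+3-1, 3+2-1, 7+0) = 7
net[4] = max(2+7-1, 3+3-1, 7+2-1, 12+0) = 12
net[5] = max(2+12-1, 3+7-1, 7+3-1, 12+2-1, 18+0) = 18
net[6] = max(2+18-1, 3+12-1, 7+7-1, 12+3-1, 18+2-1, 14+0) = 19
One optimal plan: pieces 5 + 1 (1 cut) → $20 − $1 = $19.

19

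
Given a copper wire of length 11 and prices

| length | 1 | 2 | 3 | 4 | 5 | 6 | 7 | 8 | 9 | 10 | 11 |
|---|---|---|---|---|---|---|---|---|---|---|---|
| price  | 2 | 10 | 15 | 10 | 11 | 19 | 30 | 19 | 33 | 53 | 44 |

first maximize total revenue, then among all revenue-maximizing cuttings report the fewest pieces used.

2

Consider every possible first cut. r[k] is the best of p[i]+r[k−i] over all sellable i≤k.
r[1] = 2
r[2] = max(2+2, 10+0) = 10
r[3] = max(2+10, 10+2, 15+0) = 15
r[4] = max(2+15, 10+10, 15+2, 10+0) = 20
r[5] = max(2+20, 10+15, 15+10, 10+2, 11+0) = 25
r[6] = max(2+25, 10+20, 15+15, 10+10, 11+2, 19+0) = 30
r[7] = max(2+30, 10+25, 15+20, …, 19+2, 30+0) = 35
r[8] = max(2+35, 10+30, 15+25, …, 30+2, 19+0) = 40
r[9] = max(2+40, 10+35, 15+30, …, 19+2, 33+0) = 45
r[10] = max(2+45, 10+40, 15+35, …, 33+2, 53+0) = 53
r[11] = max(2+53, 10+45, 15+40, …, 53+2, 44+0) = 55
Maximum revenue is €55.
Now minimize piece count subject to staying optimal: for each k, pieces[k] = 1 + min over i with p[i]+r[k−i]=r[k] of pieces[k−i].
pieces[8] = 3
pieces[9] = 3
pieces[10] = 1
pieces[11] = 2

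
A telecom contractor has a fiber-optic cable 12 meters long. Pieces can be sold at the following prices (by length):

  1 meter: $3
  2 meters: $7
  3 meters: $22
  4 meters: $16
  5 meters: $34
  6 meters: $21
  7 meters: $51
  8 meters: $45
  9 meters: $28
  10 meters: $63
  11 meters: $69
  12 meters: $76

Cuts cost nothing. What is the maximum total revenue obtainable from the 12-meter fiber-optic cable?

Build r[k] bottom-up: r[k] = max over allowed piece i of (p[i] + r[k−i]).
r[1] = 3
r[2] = 7
r[3] = 22
r[4] = 25  (first piece 1, then r[3]=22)
r[5] = 34
r[6] = 44  (first piece 3, then r[3]=22)
r[7] = 51
r[8] = 56  (first piece 3, then r[5]=34)
r[9] = 66  (first piece 3, then r[6]=44)
r[10] = 73  (first piece 3, then r[7]=51)
r[11] = 78  (first piece 3, then r[8]=56)
r[12] = 88  (first piece 3, then r[9]=66)
One optimal cutting: 3 + 3 + 3 + 3 → $22 + $22 + $22 + $22 = $88.

88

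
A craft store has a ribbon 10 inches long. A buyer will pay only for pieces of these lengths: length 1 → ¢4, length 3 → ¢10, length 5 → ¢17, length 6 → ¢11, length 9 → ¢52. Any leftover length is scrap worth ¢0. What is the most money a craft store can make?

Build r[k] bottom-up: r[k] = max over allowed piece i of (p[i] + r[k−i]).
r[1] = 4
r[2] = 8  (first piece 1, then r[1]=4)
r[3] = 12  (first piece 1, then r[2]=8)
r[4] = 16  (first piece 1, then r[3]=12)
r[5] = 20  (first piece 1, then r[4]=16)
r[6] = 24  (first piece 1, then r[5]=20)
r[7] = 28  (first piece 1, then r[6]=24)
r[8] = 32  (first piece 1, then r[7]=28)
r[9] = 52
r[10] = 56  (first piece 1, then r[9]=52)
One optimal cutting: 9 + 1 → ¢56.

56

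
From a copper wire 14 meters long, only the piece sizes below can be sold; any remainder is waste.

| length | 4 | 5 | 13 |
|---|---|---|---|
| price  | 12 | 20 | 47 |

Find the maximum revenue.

Consider every possible first cut. f[k] is the best of p[i]+f[k−i] over all sellable i≤k.
f[1] = 0
f[2] = 0
f[3] = 0
f[4] = 12
f[5] = 20
f[6] = 20
f[7] = 20
f[8] = 24  (first piece 4, then f[4]=12)
f[9] = 32  (first piece 4, then f[5]=20)
f[10] = 40  (first piece 5, then f[5]=20)
f[11] = 40
f[12] = 40
f[13] = 47
f[14] = 52  (first piece 4, then f[10]=40)
One optimal cutting: 5 + 5 + 4 → €52.

52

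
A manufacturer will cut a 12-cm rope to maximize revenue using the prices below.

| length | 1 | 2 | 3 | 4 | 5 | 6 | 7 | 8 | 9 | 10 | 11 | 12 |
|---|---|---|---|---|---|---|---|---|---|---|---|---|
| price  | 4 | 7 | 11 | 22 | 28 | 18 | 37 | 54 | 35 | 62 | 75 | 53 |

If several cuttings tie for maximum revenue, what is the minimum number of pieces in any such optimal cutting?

2

Build r[k] bottom-up: r[k] = max over allowed piece i of (p[i] + r[k−i]).
r[1] = 4
r[2] = max(4+4, 7+0) = 8
r[3] = max(4+8, 7+4, 11+0) = 12
r[4] = max(4+12, 7+8, 11+4, 22+0) = 22
r[5] = max(4+22, 7+12, 11+8, 22+4, 28+0) = 28
r[6] = max(4+28, 7+22, 11+12, 22+8, 28+4, 18+0) = 32
r[7] = max(4+32, 7+28, 11+22, …, 18+4, 37+0) = 37
r[8] = max(4+37, 7+32, 11+28, …, 37+4, 54+0) = 54
r[9] = max(4+54, 7+37, 11+32, …, 54+4, 35+0) = 58
r[10] = max(4+58, 7+54, 11+37, …, 35+4, 62+0) = 62
r[11] = max(4+62, 7+58, 11+54, …, 62+4, 75+0) = 75
r[12] = max(4+75, 7+62, 11+58, …, 75+4, 53+0) = 79
Maximum revenue is €79.
Now minimize piece count subject to staying optimal: for each k, pieces[k] = 1 + min over i with p[i]+r[k−i]=r[k] of pieces[k−i].
pieces[9] = 2
pieces[10] = 1
pieces[11] = 1
pieces[12] = 2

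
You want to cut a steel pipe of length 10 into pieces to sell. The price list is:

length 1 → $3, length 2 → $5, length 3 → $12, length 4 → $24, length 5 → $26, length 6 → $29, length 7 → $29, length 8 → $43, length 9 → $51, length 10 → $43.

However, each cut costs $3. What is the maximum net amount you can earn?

51

Let v[k] be the best obtainable value from length k. For each k, try every first piece i and keep the best of price[i] + v[k−i] minus the 3 cut fee when i<k.
v[1] = 3
v[2] = max(3+3-3, 5+0) = 5
v[3] = max(3+5-3, 5+3-3, 12+0) = 12
v[4] = max(3+12-3, 5+5-3, 12+3-3, 24+0) = 24
v[5] = max(3+24-3, 5+12-3, 12+5-3, 24+3-3, 26+0) = 26
v[6] = max(3+26-3, 5+24-3, 12+12-3, 24+5-3, 26+3-3, 29+0) = 29
v[7] = max(3+29-3, 5+26-3, 12+24-3, …, 29+3-3, 29+0) = 33
v[8] = max(3+33-3, 5+29-3, 12+26-3, …, 29+3-3, 43+0) = 45
v[9] = max(3+45-3, 5+33-3, 12+29-3, …, 43+3-3, 51+0) = 51
v[10] = max(3+51-3, 5+45-3, 12+33-3, …, 51+3-3, 43+0) = 51
One optimal plan: pieces 9 + 1 (1 cut) → $54 − $3 = $51.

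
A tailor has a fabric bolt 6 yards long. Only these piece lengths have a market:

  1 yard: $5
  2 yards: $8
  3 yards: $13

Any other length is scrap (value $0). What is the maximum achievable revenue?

30

Consider every possible first cut. best[k] is the best of p[i]+best[k−i] over all sellable i≤k.
best[1] = 5
best[2] = 10  (first piece 1, then best[1]=5)
best[3] = 15  (first piece 1, then best[2]=10)
best[4] = 20  (first piece 1, then best[3]=15)
best[5] = 25  (first piece 1, then best[4]=20)
best[6] = 30  (first piece 1, then best[5]=25)
One optimal cutting: 1 + 1 + 1 + 1 + 1 + 1 → $30.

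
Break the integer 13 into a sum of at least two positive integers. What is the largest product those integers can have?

108

Let m[k] be the best product for length k (with at least one cut). For each first piece i, the rest contributes max(k−i, m[k−i]).
m[2] = 1·max(1,0) = 1·1 = 1
m[3] = max(1·2, 2·1) = 2
m[4] = max(1·3, 2·2, 3·1) = 4
m[5] = max(1·4, 2·3, 3·2, 4·1) = 6
m[6] = max(1·6, 2·4, 3·3, 4·2, 5·1) = 9
m[7] = max(1·9, 2·6, 3·4, 4·3, 5·2, 6·1) = 12
m[8] = max(1·12, 2·9, 3·6, …, 6·2, 7·1) = 18
m[9] = max(1·18, 2·12, 3·9, …, 7·2, 8·1) = 27
m[10] = max(1·27, 2·18, 3·12, …, 8·2, 9·1) = 36
m[11] = max(1·36, 2·27, 3·18, …, 9·2, 10·1) = 54
m[12] = max(1·54, 2·36, 3·27, …, 10·2, 11·1) = 81
m[13] = max(1·81, 2·54, 3·36, …, 11·2, 12·1) = 108
One optimal split: 3 + 3 + 3 + 2 + 2; product 3·3·3·2·2 = 108.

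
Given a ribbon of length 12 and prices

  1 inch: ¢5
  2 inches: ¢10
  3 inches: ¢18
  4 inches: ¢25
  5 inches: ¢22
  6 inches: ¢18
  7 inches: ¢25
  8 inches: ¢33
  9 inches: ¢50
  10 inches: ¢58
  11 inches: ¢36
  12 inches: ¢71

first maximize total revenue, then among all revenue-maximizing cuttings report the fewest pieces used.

Let r[k] be the best obtainable value from length k. For each k, try every first piece i and keep the best of price[i] + r[k−i].
r[1] = 5
r[2] = 10  (first piece 1, then r[1]=5)
r[3] = 18
r[4] = 25
r[5] = 30  (first piece 1, then r[4]=25)
r[6] = 36  (first piece 3, then r[3]=18)
r[7] = 43  (first piece 3, then r[4]=25)
r[8] = 50  (first piece 4, then r[4]=25)
r[9] = 55  (first piece 1, then r[8]=50)
r[10] = 61  (first piece 3, then r[7]=43)
r[11] = 68  (first piece 3, then r[8]=50)
r[12] = 75  (first piece 4, then r[8]=50)
Maximum revenue is ¢75.
Now minimize piece count subject to staying optimal: for each k, pieces[k] = 1 + min over i with p[i]+r[k−i]=r[k] of pieces[k−i].
pieces[9] = 3
pieces[10] = 3
pieces[11] = 3
pieces[12] = 3

3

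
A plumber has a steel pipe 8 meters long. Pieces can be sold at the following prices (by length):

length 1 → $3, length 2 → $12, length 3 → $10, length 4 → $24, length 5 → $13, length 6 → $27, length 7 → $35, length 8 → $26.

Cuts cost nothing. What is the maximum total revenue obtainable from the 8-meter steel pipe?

Let r[k] be the best obtainable value from length k. For each k, try every first piece i and keep the best of price[i] + r[k−i].
r[1] = 3
r[2] = 12
r[3] = 15  (first piece 1, then r[2]=12)
r[4] = 24  (first piece 2, then r[2]=12)
r[5] = 27  (first piece 1, then r[4]=24)
r[6] = 36  (first piece 2, then r[4]=24)
r[7] = 39  (first piece 1, then r[6]=36)
r[8] = 48  (first piece 2, then r[6]=36)
One optimal cutting: 2 + 2 + 2 + 2 → $12 + $12 + $12 + $12 = $48.

48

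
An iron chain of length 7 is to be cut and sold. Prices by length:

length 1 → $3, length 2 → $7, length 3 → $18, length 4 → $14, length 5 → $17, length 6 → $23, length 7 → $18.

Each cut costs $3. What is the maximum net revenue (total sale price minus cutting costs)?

33

Consider every possible first cut. r[k] is the best of p[i]+r[k−i] over all sellable i≤k, charging 3 whenever i<k.
r[1] = 3
r[2] = max(3+3-3, 7+0) = 7
r[3] = max(3+7-3, 7+3-3, 18+0) = 18
r[4] = max(3+18-3, 7+7-3, 18+3-3, 14+0) = 18
r[5] = max(3+18-3, 7+18-3, 18+7-3, 14+3-3, 17+0) = 22
r[6] = max(3+22-3, 7+18-3, 18+18-3, 14+7-3, 17+3-3, 23+0) = 33
r[7] = max(3+33-3, 7+22-3, 18+18-3, …, 23+3-3, 18+0) = 33
One optimal plan: pieces 3 + 3 + 1 (2 cuts) → $39 − $6 = $33.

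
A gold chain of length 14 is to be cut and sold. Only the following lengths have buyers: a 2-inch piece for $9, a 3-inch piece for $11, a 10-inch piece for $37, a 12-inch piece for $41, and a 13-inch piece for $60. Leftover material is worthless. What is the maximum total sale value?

Let f[k] be the best obtainable value from length k. For each k, try every first piece i and keep the best of price[i] + f[k−i].
f[1] = 0
f[2] = 9
f[3] = max(9+0, 11+0) = 11
f[4] = max(9+9, 11+0) = 18
f[5] = max(9+11, 11+9) = 20
f[6] = max(9+18, 11+11) = 27
f[7] = max(9+20, 11+18) = 29
f[8] = max(9+27, 11+20) = 36
f[9] = max(9+29, 11+27) = 38
f[10] = max(9+36, 11+29, 37+0) = 45
f[11] = max(9+38, 11+36, 37+0) = 47
f[12] = max(9+45, 11+38, 37+9, 41+0) = 54
f[13] = max(9+47, 11+45, 37+11, 41+0, 60+0) = 60
f[14] = max(9+54, 11+47, 37+18, 41+9, 60+0) = 63
One optimal cutting: 2 + 2 + 2 + 2 + 2 + 2 + 2 → $63.

63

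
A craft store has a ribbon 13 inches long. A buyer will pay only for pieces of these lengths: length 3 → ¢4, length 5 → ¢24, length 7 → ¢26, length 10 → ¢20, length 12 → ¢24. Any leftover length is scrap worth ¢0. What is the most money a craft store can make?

52

Build r[k] bottom-up: r[k] = max over allowed piece i of (p[i] + r[k−i]).
r[1] = 0
r[2] = 0
r[3] = 4
r[4] = 4
r[5] = max(4+0, 24+0) = 24
r[6] = max(4+4, 24+0) = 24
r[7] = max(4+4, 24+0, 26+0) = 26
r[8] = max(4+24, 24+4, 26+0) = 28
r[9] = max(4+24, 24+4, 26+0) = 28
r[10] = max(4+26, 24+24, 26+4, 20+0) = 48
r[11] = max(4+28, 24+24, 26+4, 20+0) = 48
r[12] = max(4+28, 24+26, 26+24, 20+0, 24+0) = 50
r[13] = max(4+48, 24+28, 26+24, 20+4, 24+0) = 52
One optimal cutting: 5 + 5 + 3 → ¢52.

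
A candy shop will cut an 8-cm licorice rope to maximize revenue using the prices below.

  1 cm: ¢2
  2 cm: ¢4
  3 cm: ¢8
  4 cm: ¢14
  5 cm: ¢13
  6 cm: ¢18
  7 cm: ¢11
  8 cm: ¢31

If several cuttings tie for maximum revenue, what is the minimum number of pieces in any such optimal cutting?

1

Consider every possible first cut. r[k] is the best of p[i]+r[k−i] over all sellable i≤k.
r[1] = 2
r[2] = max(2+2, 4+0) = 4
r[3] = max(2+4, 4+2, 8+0) = 8
r[4] = max(2+8, 4+4, 8+2, 14+0) = 14
r[5] = max(2+14, 4+8, 8+4, 14+2, 13+0) = 16
r[6] = max(2+16, 4+14, 8+8, 14+4, 13+2, 18+0) = 18
r[7] = max(2+18, 4+16, 8+14, …, 18+2, 11+0) = 22
r[8] = max(2+22, 4+18, 8+16, …, 11+2, 31+0) = 31
Maximum revenue is ¢31.
Now minimize piece count subject to staying optimal: for each k, pieces[k] = 1 + min over i with p[i]+r[k−i]=r[k] of pieces[k−i].
pieces[5] = 2
pieces[6] = 1
pieces[7] = 2
pieces[8] = 1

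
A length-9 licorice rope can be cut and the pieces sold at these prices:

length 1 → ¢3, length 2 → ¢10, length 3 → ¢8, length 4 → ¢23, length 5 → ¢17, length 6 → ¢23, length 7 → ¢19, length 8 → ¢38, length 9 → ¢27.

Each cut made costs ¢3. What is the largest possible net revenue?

43

Consider every possible first cut. v[k] is the best of p[i]+v[k−i] over all sellable i≤k, charging 3 whenever i<k.
v[1] = 3
v[2] = max(3+3-3, 10+0) = 10
v[3] = max(3+10-3, 10+3-3, 8+0) = 10
v[4] = max(3+10-3, 10+10-3, 8+3-3, 23+0) = 23
v[5] = max(3+23-3, 10+10-3, 8+10-3, 23+3-3, 17+0) = 23
v[6] = max(3+23-3, 10+23-3, 8+10-3, 23+10-3, 17+3-3, 23+0) = 30
v[7] = max(3+30-3, 10+23-3, 8+23-3, …, 23+3-3, 19+0) = 30
v[8] = max(3+30-3, 10+30-3, 8+23-3, …, 19+3-3, 38+0) = 43
v[9] = max(3+43-3, 10+30-3, 8+30-3, …, 38+3-3, 27+0) = 43
One optimal plan: pieces 4 + 4 + 1 (2 cuts) → ¢49 − ¢6 = ¢43.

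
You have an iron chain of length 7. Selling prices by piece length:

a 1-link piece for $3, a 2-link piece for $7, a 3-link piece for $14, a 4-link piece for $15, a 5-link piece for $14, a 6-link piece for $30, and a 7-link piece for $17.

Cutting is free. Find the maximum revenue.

Consider every possible first cut. r[k] is the best of p[i]+r[k−i] over all sellable i≤k.
r[1] = 3
r[2] = max(3+3, 7+0) = 7
r[3] = max(3+7, 7+3, 14+0) = 14
r[4] = max(3+14, 7+7, 14+3, 15+0) = 17
r[5] = max(3+17, 7+14, 14+7, 15+3, 14+0) = 21
r[6] = max(3+21, 7+17, 14+14, 15+7, 14+3, 30+0) = 30
r[7] = max(3+30, 7+21, 14+17, …, 30+3, 17+0) = 33
One optimal cutting: 6 + 1 → $30 + $3 = $33.

33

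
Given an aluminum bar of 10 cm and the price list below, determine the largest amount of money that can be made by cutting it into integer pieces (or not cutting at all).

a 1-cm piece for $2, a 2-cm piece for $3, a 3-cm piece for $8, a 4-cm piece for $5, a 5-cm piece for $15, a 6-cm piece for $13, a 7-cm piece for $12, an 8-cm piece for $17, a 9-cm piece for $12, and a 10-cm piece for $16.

30

Consider every possible first cut. best[k] is the best of p[i]+best[k−i] over all sellable i≤k.
best[1] = 2
best[2] = max(2+2, 3+0) = 4
best[3] = max(2+4, 3+2, 8+0) = 8
best[4] = max(2+8, 3+4, 8+2, 5+0) = 10
best[5] = max(2+10, 3+8, 8+4, 5+2, 15+0) = 15
best[6] = max(2+15, 3+10, 8+8, 5+4, 15+2, 13+0) = 17
best[7] = max(2+17, 3+15, 8+10, …, 13+2, 12+0) = 19
best[8] = max(2+19, 3+17, 8+15, …, 12+2, 17+0) = 23
best[9] = max(2+23, 3+19, 8+17, …, 17+2, 12+0) = 25
best[10] = max(2+25, 3+23, 8+19, …, 12+2, 16+0) = 30
One optimal cutting: 5 + 5 → $15 + $15 = $30.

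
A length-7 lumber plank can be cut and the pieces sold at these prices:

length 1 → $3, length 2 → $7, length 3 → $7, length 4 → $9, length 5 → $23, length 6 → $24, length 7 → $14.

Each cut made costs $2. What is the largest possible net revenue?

28

Build v[k] bottom-up: v[k] = max over allowed piece i of (p[i] + v[k−i]) − 2 per cut.
v[1] = 3
v[2] = 7
v[3] = 8  (first piece 1, then v[2]=7)
v[4] = 12  (first piece 2, then v[2]=7)
v[5] = 23
v[6] = 24  (first piece 1, then v[5]=23)
v[7] = 28  (first piece 2, then v[5]=23)
One optimal plan: pieces 5 + 2 (1 cut) → $30 − $2 = $28.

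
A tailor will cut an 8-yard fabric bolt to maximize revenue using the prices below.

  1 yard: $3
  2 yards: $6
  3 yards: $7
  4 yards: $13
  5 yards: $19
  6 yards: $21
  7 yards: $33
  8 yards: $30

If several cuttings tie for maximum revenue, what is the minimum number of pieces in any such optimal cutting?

2

Build r[k] bottom-up: r[k] = max over allowed piece i of (p[i] + r[k−i]).
r[1] = 3
r[2] = max(3+3, 6+0) = 6
r[3] = max(3+6, 6+3, 7+0) = 9
r[4] = max(3+9, 6+6, 7+3, 13+0) = 13
r[5] = max(3+13, 6+9, 7+6, 13+3, 19+0) = 19
r[6] = max(3+19, 6+13, 7+9, 13+6, 19+3, 21+0) = 22
r[7] = max(3+22, 6+19, 7+13, …, 21+3, 33+0) = 33
r[8] = max(3+33, 6+22, 7+19, …, 33+3, 30+0) = 36
Maximum revenue is $36.
Now minimize piece count subject to staying optimal: for each k, pieces[k] = 1 + min over i with p[i]+r[k−i]=r[k] of pieces[k−i].
pieces[5] = 1
pieces[6] = 2
pieces[7] = 1
pieces[8] = 2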